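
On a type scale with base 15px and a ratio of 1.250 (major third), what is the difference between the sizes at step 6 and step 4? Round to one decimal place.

20.6px

Step 4: 15.0 × 1.250⁴ = 36.621px
Step 6: 15.0 × 1.250⁶ = 57.220px
Difference: 57.220 − 36.621 = 20.599px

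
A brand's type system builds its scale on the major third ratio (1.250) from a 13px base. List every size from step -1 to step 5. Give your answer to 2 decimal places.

10.40px, 13.00px, 16.25px, 20.31px, 25.39px, 31.74px, 39.67px

Step -1: 13.0 ÷ 1.250 = 10.40
Step 0: 13px
Step 1: 13.0 × 1.250 = 16.25
Step 2: 13.0 × 1.250² = 20.31
Step 3: 13.0 × 1.250³ = 25.39
Step 4: 13.0 × 1.250⁴ = 31.74
Step 5: 13.0 × 1.250⁵ = 39.67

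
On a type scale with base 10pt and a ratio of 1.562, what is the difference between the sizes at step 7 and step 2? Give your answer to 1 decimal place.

202.5pt

Step 2: 10.0 × 1.562² = 24.398pt
Step 7: 10.0 × 1.562⁷ = 226.865pt
Difference: 226.865 − 24.398 = 202.467pt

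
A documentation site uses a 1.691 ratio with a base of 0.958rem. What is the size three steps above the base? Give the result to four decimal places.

4.6323rem

0.958 × 1.691³ = 0.958 × 4.83538 ≈ 4.6323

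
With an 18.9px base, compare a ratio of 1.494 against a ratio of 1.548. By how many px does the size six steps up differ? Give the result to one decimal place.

49.9px

At 1.494: 18.9 × 1.494⁶ = 210.167px
At 1.548: 18.9 × 1.548⁶ = 260.068px
Difference: 260.068 − 210.167 = 49.901px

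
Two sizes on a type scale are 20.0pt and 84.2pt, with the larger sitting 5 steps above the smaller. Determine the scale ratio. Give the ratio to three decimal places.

1.333

r⁵ = 84.2 / 20.0, so r = (84.2/20.0)^(1/5).
r = 4.2100^(1/5) ≈ 1.3331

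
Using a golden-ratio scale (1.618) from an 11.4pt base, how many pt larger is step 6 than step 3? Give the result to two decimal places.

156.25pt

Step 3: 11.4 × 1.618³ = 48.2881pt
Step 6: 11.4 × 1.618⁶ = 204.5389pt
Difference: 204.5389 − 48.2881 = 156.2508pt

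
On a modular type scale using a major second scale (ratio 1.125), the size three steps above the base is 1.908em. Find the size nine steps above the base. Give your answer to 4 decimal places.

3.8681em

The gap is 9 − (3) = 6 steps, so the factor is 1.125^6.
1.908 × 1.125⁶ = 1.908 × 2.02729 ≈ 3.8681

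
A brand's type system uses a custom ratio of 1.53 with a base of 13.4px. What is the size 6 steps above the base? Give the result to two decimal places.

Each step on a modular scale multiplies by the ratio, so the size n steps from the base is base × ratioⁿ.
13.4 × 1.53⁶ = 13.4 × 12.82769 ≈ 171.89

171.89px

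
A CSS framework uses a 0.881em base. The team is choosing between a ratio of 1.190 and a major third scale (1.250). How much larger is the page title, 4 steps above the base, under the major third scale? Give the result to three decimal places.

0.384em

At 1.190: 0.881 × 1.190⁴ = 1.76670em
Major third: 0.881 × 1.250⁴ = 2.15088em
Difference: 2.15088 − 1.76670 = 0.38418em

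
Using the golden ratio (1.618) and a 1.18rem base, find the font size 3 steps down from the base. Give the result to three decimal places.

1.18 ÷ 1.618³ = 1.18 ÷ 4.23580 ≈ 0.279

0.279rem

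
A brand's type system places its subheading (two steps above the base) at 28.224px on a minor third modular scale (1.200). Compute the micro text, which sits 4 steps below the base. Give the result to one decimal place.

28.224 ÷ 1.200⁶ = 28.224 ÷ 2.98598 ≈ 9.452

9.5px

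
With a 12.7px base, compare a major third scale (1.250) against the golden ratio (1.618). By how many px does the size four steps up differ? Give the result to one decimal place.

56.0px

Major third: 12.7 × 1.250⁴ = 31.006px
Golden ratio: 12.7 × 1.618⁴ = 87.040px
Difference: 87.040 − 31.006 = 56.034px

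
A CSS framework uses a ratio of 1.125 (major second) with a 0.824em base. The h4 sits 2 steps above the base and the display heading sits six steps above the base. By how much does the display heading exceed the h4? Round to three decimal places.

0.628em

Step 2: 0.824 × 1.125² = 1.04287em
Step 6: 0.824 × 1.125⁶ = 1.67048em
Difference: 1.67048 − 1.04287 = 0.62761em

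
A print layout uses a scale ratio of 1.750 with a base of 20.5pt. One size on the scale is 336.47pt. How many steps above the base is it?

1.750ⁿ = 336.47 / 20.5 = 16.4132
n = ln(16.4132) / ln(1.750) = 2.7981 / 0.5596 ≈ 5.00

5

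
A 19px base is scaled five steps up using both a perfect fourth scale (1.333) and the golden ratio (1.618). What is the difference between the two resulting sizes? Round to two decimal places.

Perfect fourth: 19.0 × 1.333⁵ = 79.9658px
Golden ratio: 19.0 × 1.618⁵ = 210.6911px
Difference: 210.6911 − 79.9658 = 130.7253px

130.73px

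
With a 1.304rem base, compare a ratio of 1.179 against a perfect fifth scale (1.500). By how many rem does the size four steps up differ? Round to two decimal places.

At 1.179: 1.304 × 1.179⁴ = 2.5196rem
Perfect fifth: 1.304 × 1.500⁴ = 6.6015rem
Difference: 6.6015 − 2.5196 = 4.0819rem

4.08rem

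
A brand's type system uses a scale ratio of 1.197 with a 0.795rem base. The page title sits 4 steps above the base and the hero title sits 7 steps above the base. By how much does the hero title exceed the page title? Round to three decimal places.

Step 4: 0.795 × 1.197⁴ = 1.63209rem
Step 7: 0.795 × 1.197⁷ = 2.79915rem
Difference: 2.79915 − 1.63209 = 1.16706rem

1.167rem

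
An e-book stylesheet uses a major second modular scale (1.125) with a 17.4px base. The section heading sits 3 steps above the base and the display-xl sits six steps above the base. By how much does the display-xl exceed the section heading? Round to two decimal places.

Step 3: 17.4 × 1.125³ = 24.7746px
Step 6: 17.4 × 1.125⁶ = 35.2748px
Difference: 35.2748 − 24.7746 = 10.5002px

10.50px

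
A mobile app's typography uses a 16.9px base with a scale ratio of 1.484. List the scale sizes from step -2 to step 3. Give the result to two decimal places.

Step -2: 16.9 ÷ 1.484² = 7.67
Step -1: 16.9 ÷ 1.484 = 11.39
Step 0: 16.9px
Step 1: 16.9 × 1.484 = 25.08
Step 2: 16.9 × 1.484² = 37.22
Step 3: 16.9 × 1.484³ = 55.23

7.67px, 11.39px, 16.90px, 25.08px, 37.22px, 55.23px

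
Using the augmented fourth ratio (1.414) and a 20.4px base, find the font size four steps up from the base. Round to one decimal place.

20.4 × 1.414⁴ = 20.4 × 3.99758 ≈ 81.55

81.6px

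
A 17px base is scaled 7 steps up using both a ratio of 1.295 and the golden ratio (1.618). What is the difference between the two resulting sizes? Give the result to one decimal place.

389.7px

At 1.295: 17.0 × 1.295⁷ = 103.833px
Golden ratio: 17.0 × 1.618⁷ = 493.513px
Difference: 493.513 − 103.833 = 389.680px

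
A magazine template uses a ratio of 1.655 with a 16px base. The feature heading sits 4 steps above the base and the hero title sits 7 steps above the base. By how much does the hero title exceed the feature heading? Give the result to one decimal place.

Step 4: 16.0 × 1.655⁴ = 120.036px
Step 7: 16.0 × 1.655⁷ = 544.134px
Difference: 544.134 − 120.036 = 424.098px

424.1px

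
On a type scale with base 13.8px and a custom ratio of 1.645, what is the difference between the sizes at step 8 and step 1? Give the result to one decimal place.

Step 1: 13.8 × 1.645 = 22.701px
Step 8: 13.8 × 1.645⁸ = 739.957px
Difference: 739.957 − 22.701 = 717.256px

717.3px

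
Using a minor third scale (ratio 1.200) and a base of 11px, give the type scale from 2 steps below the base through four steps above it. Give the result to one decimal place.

Step -2: 11.0 ÷ 1.200² = 7.6
Step -1: 11.0 ÷ 1.200 = 9.2
Step 0: 11px
Step 1: 11.0 × 1.200 = 13.2
Step 2: 11.0 × 1.200² = 15.8
Step 3: 11.0 × 1.200³ = 19.0
Step 4: 11.0 × 1.200⁴ = 22.8

7.6px, 9.2px, 11.0px, 13.2px, 15.8px, 19.0px, 22.8px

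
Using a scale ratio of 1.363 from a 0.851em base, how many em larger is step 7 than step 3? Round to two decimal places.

Step 3: 0.851 × 1.363³ = 2.1549em
Step 7: 0.851 × 1.363⁷ = 7.4370em
Difference: 7.4370 − 2.1549 = 5.2821em

5.28em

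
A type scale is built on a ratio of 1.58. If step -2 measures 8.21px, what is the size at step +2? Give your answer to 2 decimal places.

8.21 × 1.58⁴ = 8.21 × 6.23201 ≈ 51.165

51.16px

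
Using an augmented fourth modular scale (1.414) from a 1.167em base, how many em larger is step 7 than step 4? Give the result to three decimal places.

8.524em

Step 4: 1.167 × 1.414⁴ = 4.66518em
Step 7: 1.167 × 1.414⁷ = 13.18915em
Difference: 13.18915 − 4.66518 = 8.52397em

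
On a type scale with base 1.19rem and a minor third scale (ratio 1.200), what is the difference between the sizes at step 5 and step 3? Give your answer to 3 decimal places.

Step 3: 1.19 × 1.200³ = 2.05632rem
Step 5: 1.19 × 1.200⁵ = 2.96110rem
Difference: 2.96110 − 2.05632 = 0.90478rem

0.905rem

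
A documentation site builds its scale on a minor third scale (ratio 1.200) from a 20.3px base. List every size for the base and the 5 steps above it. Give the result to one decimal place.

20.3px, 24.4px, 29.2px, 35.1px, 42.1px, 50.5px

Step 0: 20.3px
Step 1: 20.3 × 1.200 = 24.4
Step 2: 20.3 × 1.200² = 29.2
Step 3: 20.3 × 1.200³ = 35.1
Step 4: 20.3 × 1.200⁴ = 42.1
Step 5: 20.3 × 1.200⁵ = 50.5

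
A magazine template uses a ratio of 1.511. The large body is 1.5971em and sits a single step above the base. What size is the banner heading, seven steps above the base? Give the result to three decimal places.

19.007em

Moving from step +1 to step +7 is 6 steps up, so multiply by r⁶.
1.5971 × 1.511⁶ = 1.5971 × 11.90109 ≈ 19.007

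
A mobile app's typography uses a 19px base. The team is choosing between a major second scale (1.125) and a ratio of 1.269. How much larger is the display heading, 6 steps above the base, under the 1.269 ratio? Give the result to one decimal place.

Major second: 19.0 × 1.125⁶ = 38.518px
At 1.269: 19.0 × 1.269⁶ = 79.346px
Difference: 79.346 − 38.518 = 40.828px

40.8px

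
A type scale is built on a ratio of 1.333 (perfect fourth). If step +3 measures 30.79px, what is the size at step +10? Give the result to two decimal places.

230.26px

Moving from step +3 to step +10 is 7 steps up, so multiply by r⁷.
30.79 × 1.333⁷ = 30.79 × 7.47844 ≈ 230.261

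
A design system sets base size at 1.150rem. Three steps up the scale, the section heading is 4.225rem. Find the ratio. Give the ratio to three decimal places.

1.543

r³ = 4.225 / 1.150, so r = (4.225/1.150)^(1/3).
r = 3.6739^(1/3) ≈ 1.5430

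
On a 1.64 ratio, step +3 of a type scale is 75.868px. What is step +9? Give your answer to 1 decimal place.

1476.1px

75.868 × 1.64⁶ = 75.868 × 19.45643 ≈ 1476.120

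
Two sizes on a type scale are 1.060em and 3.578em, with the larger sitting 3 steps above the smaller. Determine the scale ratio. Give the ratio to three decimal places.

1.500

r³ = 3.578 / 1.060, so r = (3.578/1.060)^(1/3).
r = 3.3755^(1/3) ≈ 1.5001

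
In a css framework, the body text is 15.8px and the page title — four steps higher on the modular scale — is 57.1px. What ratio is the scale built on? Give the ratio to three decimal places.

1.379

The ratio satisfies 15.8 × r⁴ = 57.1, so r = (57.1 / 15.8)^(1/4).
r = 3.6139^(1/4) ≈ 1.3788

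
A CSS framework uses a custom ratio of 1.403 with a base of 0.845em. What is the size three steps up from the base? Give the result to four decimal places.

2.3336em

Each step on a modular scale multiplies by the ratio, so the size n steps from the base is base × ratioⁿ.
0.845 × 1.403³ = 0.845 × 2.76168 ≈ 2.3336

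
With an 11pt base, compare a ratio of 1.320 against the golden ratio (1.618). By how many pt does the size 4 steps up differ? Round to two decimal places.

41.99pt

At 1.320: 11.0 × 1.320⁴ = 33.3955pt
Golden ratio: 11.0 × 1.618⁴ = 75.3888pt
Difference: 75.3888 − 33.3955 = 41.9933pt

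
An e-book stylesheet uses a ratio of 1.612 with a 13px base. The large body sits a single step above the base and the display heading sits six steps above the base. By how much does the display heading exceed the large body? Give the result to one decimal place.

Step 1: 13.0 × 1.612 = 20.956px
Step 6: 13.0 × 1.612⁶ = 228.104px
Difference: 228.104 − 20.956 = 207.148px

207.1px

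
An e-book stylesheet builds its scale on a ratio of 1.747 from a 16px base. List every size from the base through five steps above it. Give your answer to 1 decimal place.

Step 0: 16px
Step 1: 16.0 × 1.747 = 28.0
Step 2: 16.0 × 1.747² = 48.8
Step 3: 16.0 × 1.747³ = 85.3
Step 4: 16.0 × 1.747⁴ = 149.0
Step 5: 16.0 × 1.747⁵ = 260.4

16.0px, 28.0px, 48.8px, 85.3px, 149.0px, 260.4px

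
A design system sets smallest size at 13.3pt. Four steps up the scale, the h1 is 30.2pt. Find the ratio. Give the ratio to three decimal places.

1.228

r⁴ = 30.2 / 13.3, so r = (30.2/13.3)^(1/4).
r = 2.2707^(1/4) ≈ 1.2275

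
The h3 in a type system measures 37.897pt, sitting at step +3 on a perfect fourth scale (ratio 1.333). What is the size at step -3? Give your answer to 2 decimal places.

6.75pt

Moving from step +3 to step -3 is 6 steps down, so divide by r⁶.
37.897 ÷ 1.333⁶ = 37.897 ÷ 5.61023 ≈ 6.755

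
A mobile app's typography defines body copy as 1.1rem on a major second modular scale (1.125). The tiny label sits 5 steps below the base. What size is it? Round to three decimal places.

1.1 ÷ 1.125⁵ = 1.1 ÷ 1.80203 ≈ 0.610

0.610rem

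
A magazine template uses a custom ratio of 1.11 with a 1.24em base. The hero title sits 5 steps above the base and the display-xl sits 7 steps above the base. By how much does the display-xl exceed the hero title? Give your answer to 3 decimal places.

Step 5: 1.24 × 1.11⁵ = 2.08947em
Step 7: 1.24 × 1.11⁷ = 2.57444em
Difference: 2.57444 − 2.08947 = 0.48497em

0.485em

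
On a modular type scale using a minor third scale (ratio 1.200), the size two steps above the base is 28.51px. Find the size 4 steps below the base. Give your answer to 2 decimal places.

28.51 ÷ 1.200⁶ = 28.51 ÷ 2.98598 ≈ 9.548

9.55px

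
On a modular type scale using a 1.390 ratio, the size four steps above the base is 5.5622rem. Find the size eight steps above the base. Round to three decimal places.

The gap is 8 − (4) = 4 steps, so the factor is 1.390^4.
5.5622 × 1.390⁴ = 5.5622 × 3.73301 ≈ 20.764

20.764rem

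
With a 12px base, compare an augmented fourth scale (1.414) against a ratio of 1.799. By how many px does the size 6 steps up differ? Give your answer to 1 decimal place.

310.9px

Augmented fourth: 12.0 × 1.414⁶ = 95.913px
At 1.799: 12.0 × 1.799⁶ = 406.788px
Difference: 406.788 − 95.913 = 310.875px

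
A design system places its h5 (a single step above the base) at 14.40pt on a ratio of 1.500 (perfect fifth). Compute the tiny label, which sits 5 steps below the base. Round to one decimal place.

The gap is -5 − (1) = -6 steps, so the factor is 1.500^-6.
14.40 ÷ 1.500⁶ = 14.40 ÷ 11.39062 ≈ 1.264

1.3pt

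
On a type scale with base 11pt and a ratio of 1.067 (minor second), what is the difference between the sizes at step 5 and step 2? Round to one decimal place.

2.7pt

Step 2: 11.0 × 1.067² = 12.523pt
Step 5: 11.0 × 1.067⁵ = 15.213pt
Difference: 15.213 − 12.523 = 2.690pt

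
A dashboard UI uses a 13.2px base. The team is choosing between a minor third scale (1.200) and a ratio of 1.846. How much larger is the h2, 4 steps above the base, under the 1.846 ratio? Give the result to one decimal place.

Minor third: 13.2 × 1.200⁴ = 27.372px
At 1.846: 13.2 × 1.846⁴ = 153.285px
Difference: 153.285 − 27.372 = 125.913px

125.9px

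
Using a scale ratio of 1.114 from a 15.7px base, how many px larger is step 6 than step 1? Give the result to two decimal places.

12.52px

Step 1: 15.7 × 1.114 = 17.4898px
Step 6: 15.7 × 1.114⁶ = 30.0062px
Difference: 30.0062 − 17.4898 = 12.5164px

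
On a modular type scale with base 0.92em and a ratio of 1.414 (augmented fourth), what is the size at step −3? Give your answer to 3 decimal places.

0.325em

Each step on a modular scale multiplies by the ratio, so the size n steps from the base is base × ratioⁿ.
0.92 ÷ 1.414³ = 0.92 ÷ 2.82715 ≈ 0.325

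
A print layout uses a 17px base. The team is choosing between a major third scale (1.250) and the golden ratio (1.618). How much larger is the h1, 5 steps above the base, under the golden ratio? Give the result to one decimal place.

Major third: 17.0 × 1.250⁵ = 51.880px
Golden ratio: 17.0 × 1.618⁵ = 188.513px
Difference: 188.513 − 51.880 = 136.633px

136.6px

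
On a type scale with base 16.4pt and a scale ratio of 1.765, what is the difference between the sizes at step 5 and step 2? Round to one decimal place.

229.8pt

Step 2: 16.4 × 1.765² = 51.090pt
Step 5: 16.4 × 1.765⁵ = 280.910pt
Difference: 280.910 − 51.090 = 229.820pt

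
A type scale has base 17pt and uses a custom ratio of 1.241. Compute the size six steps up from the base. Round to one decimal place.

17.0 × 1.241⁶ = 17.0 × 3.65284 ≈ 62.10

62.1pt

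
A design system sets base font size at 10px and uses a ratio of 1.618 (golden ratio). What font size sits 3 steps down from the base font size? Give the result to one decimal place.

2.4px

Every step multiplies by the scale ratio.
10.0 ÷ 1.618³ = 10.0 ÷ 4.23580 ≈ 2.36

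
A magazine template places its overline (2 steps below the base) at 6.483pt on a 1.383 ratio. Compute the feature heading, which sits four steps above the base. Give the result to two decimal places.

6.483 × 1.383⁶ = 6.483 × 6.99734 ≈ 45.364

45.36pt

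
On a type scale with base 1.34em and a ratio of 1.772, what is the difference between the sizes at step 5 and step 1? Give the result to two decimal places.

Step 1: 1.34 × 1.772 = 2.3745em
Step 5: 1.34 × 1.772⁵ = 23.4112em
Difference: 23.4112 − 2.3745 = 21.0367em

21.04em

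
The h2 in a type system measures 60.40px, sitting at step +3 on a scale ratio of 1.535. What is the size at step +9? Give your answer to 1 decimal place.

790.1px

60.40 × 1.535⁶ = 60.40 × 13.08128 ≈ 790.109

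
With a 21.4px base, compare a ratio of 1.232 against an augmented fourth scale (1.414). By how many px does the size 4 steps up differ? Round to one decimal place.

36.2px

At 1.232: 21.4 × 1.232⁴ = 49.301px
Augmented fourth: 21.4 × 1.414⁴ = 85.548px
Difference: 85.548 − 49.301 = 36.247px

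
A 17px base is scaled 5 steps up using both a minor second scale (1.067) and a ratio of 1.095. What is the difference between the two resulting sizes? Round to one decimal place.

3.3px

Minor second: 17.0 × 1.067⁵ = 23.511px
At 1.095: 17.0 × 1.095⁵ = 26.762px
Difference: 26.762 − 23.511 = 3.251px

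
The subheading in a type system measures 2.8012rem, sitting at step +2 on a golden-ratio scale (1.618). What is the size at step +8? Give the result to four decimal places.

2.8012 × 1.618⁶ = 2.8012 × 17.94201 ≈ 50.2592

50.2592rem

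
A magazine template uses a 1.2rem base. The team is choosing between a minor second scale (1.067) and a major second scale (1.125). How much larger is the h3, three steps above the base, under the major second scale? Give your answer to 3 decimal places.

0.251rem

Minor second: 1.2 × 1.067³ = 1.45772rem
Major second: 1.2 × 1.125³ = 1.70859rem
Difference: 1.70859 − 1.45772 = 0.25087rem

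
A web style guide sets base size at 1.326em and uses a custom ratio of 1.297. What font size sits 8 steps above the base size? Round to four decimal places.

10.6185em

A modular type scale is a geometric sequence: sizeₙ = base × rⁿ.
1.326 × 1.297⁸ = 1.326 × 8.00792 ≈ 10.6185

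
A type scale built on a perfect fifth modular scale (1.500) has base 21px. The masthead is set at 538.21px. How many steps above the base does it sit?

8

1.500ⁿ = 538.21 / 21 = 25.6290
n = ln(25.6290) / ln(1.500) = 3.2437 / 0.4055 ≈ 8.00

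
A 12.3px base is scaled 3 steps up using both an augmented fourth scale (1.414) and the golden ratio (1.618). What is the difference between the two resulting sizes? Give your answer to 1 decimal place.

Augmented fourth: 12.3 × 1.414³ = 34.774px
Golden ratio: 12.3 × 1.618³ = 52.100px
Difference: 52.100 − 34.774 = 17.326px

17.3px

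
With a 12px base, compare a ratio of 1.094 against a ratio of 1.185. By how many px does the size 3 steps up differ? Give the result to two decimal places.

At 1.094: 12.0 × 1.094³ = 15.7121px
At 1.185: 12.0 × 1.185³ = 19.9681px
Difference: 19.9681 − 15.7121 = 4.2560px

4.26px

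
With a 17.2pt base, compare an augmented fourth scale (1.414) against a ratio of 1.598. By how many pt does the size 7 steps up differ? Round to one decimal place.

263.3pt

Augmented fourth: 17.2 × 1.414⁷ = 194.390pt
At 1.598: 17.2 × 1.598⁷ = 457.684pt
Difference: 457.684 − 194.390 = 263.294pt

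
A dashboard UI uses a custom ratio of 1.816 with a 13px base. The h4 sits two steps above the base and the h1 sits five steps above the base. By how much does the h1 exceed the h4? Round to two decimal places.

213.89px

Step 2: 13.0 × 1.816² = 42.8721px
Step 5: 13.0 × 1.816⁵ = 256.7572px
Difference: 256.7572 − 42.8721 = 213.8851px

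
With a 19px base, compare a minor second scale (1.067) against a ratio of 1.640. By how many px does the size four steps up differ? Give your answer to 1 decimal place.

112.8px

Minor second: 19.0 × 1.067⁴ = 24.627px
At 1.640: 19.0 × 1.640⁴ = 137.445px
Difference: 137.445 − 24.627 = 112.818px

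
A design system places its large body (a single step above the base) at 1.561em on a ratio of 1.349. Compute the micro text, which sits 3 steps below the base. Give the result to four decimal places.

0.4714em

The gap is -3 − (1) = -4 steps, so the factor is 1.349^-4.
1.561 ÷ 1.349⁴ = 1.561 ÷ 3.31168 ≈ 0.4714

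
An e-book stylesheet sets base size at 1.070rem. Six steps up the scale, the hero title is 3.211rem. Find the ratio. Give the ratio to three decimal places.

1.201

The ratio satisfies 1.070 × r⁶ = 3.211, so r = (3.211 / 1.070)^(1/6).
r = 3.0009^(1/6) ≈ 1.2010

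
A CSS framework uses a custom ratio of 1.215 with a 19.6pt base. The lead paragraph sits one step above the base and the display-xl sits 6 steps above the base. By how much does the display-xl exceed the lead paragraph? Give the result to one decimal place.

Step 1: 19.6 × 1.215 = 23.814pt
Step 6: 19.6 × 1.215⁶ = 63.054pt
Difference: 63.054 − 23.814 = 39.240pt

39.2pt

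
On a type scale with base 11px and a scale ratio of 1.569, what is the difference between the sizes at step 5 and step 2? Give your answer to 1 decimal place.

77.5px

Step 2: 11.0 × 1.569² = 27.079px
Step 5: 11.0 × 1.569⁵ = 104.594px
Difference: 104.594 − 27.079 = 77.515px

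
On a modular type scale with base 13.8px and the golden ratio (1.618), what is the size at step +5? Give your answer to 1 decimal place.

13.8 × 1.618⁵ = 13.8 × 11.08901 ≈ 153.03

153.0px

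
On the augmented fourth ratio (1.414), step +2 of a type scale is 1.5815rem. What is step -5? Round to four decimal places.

0.1399rem

1.5815 ÷ 1.414⁷ = 1.5815 ÷ 11.30175 ≈ 0.1399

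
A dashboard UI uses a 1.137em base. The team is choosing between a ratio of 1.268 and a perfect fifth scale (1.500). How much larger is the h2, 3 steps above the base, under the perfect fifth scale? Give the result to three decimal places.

1.519em

At 1.268: 1.137 × 1.268³ = 2.31803em
Perfect fifth: 1.137 × 1.500³ = 3.83738em
Difference: 3.83738 − 2.31803 = 1.51935em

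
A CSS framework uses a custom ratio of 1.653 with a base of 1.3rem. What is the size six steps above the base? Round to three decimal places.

1.3 × 1.653⁶ = 1.3 × 20.40033 ≈ 26.520

26.520rem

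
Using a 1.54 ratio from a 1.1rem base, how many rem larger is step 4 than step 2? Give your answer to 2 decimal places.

3.58rem

Step 2: 1.1 × 1.54² = 2.6088rem
Step 4: 1.1 × 1.54⁴ = 6.1869rem
Difference: 6.1869 − 2.6088 = 3.5781rem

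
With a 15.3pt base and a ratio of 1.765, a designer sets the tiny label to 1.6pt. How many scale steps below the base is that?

1.765ⁿ = 15.3 / 1.6 = 9.5625
n = ln(9.5625) / ln(1.765) = 2.2578 / 0.5682 ≈ 3.97

4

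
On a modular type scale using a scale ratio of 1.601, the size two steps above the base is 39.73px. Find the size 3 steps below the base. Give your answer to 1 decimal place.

3.8px

39.73 ÷ 1.601⁵ = 39.73 ÷ 10.51857 ≈ 3.777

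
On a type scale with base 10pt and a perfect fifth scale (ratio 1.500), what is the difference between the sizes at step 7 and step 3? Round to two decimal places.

137.11pt

Step 3: 10.0 × 1.500³ = 33.7500pt
Step 7: 10.0 × 1.500⁷ = 170.8594pt
Difference: 170.8594 − 33.7500 = 137.1094pt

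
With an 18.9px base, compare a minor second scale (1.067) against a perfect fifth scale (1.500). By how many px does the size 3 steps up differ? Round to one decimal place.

Minor second: 18.9 × 1.067³ = 22.959px
Perfect fifth: 18.9 × 1.500³ = 63.787px
Difference: 63.787 − 22.959 = 40.828px

40.8px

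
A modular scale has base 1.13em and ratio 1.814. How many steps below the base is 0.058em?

1.814ⁿ = 1.13 / 0.058 = 19.4828
n = ln(19.4828) / ln(1.814) = 2.9695 / 0.5955 ≈ 4.99

5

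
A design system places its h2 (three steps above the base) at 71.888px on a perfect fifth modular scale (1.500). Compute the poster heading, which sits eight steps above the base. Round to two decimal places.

71.888 × 1.500⁵ = 71.888 × 7.59375 ≈ 545.899

545.90px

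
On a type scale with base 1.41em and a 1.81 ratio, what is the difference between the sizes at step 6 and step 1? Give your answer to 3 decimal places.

Step 1: 1.41 × 1.81 = 2.55210em
Step 6: 1.41 × 1.81⁶ = 49.57818em
Difference: 49.57818 − 2.55210 = 47.02608em

47.026em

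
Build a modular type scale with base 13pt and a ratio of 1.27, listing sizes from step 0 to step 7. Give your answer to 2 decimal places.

Step 0: 13pt
Step 1: 13.0 × 1.27 = 16.51
Step 2: 13.0 × 1.27² = 20.97
Step 3: 13.0 × 1.27³ = 26.63
Step 4: 13.0 × 1.27⁴ = 33.82
Step 5: 13.0 × 1.27⁵ = 42.95
Step 6: 13.0 × 1.27⁶ = 54.55
Step 7: 13.0 × 1.27⁷ = 69.27

13.00pt, 16.51pt, 20.97pt, 26.63pt, 33.82pt, 42.95pt, 54.55pt, 69.27pt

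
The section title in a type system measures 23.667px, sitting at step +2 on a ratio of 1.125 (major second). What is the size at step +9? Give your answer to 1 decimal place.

23.667 × 1.125⁷ = 23.667 × 2.28070 ≈ 53.977

54.0px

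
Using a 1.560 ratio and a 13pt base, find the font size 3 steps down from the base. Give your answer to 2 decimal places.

A modular type scale is a geometric sequence: sizeₙ = base × rⁿ.
13.0 ÷ 1.560³ = 13.0 ÷ 3.79642 ≈ 3.42

3.42pt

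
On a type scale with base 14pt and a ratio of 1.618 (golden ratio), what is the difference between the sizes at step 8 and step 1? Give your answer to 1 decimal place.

Step 1: 14.0 × 1.618 = 22.652pt
Step 8: 14.0 × 1.618⁸ = 657.591pt
Difference: 657.591 − 22.652 = 634.939pt

634.9pt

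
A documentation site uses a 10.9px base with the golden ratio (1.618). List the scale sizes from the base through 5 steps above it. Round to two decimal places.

Step 0: 10.9px
Step 1: 10.9 × 1.618 = 17.64
Step 2: 10.9 × 1.618² = 28.54
Step 3: 10.9 × 1.618³ = 46.17
Step 4: 10.9 × 1.618⁴ = 74.70
Step 5: 10.9 × 1.618⁵ = 120.87

10.90px, 17.64px, 28.54px, 46.17px, 74.70px, 120.87px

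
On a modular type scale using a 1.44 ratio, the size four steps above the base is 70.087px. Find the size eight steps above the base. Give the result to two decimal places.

301.36px

70.087 × 1.44⁴ = 70.087 × 4.29982 ≈ 301.361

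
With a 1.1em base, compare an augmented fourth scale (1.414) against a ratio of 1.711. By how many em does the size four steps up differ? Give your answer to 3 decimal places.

5.030em

Augmented fourth: 1.1 × 1.414⁴ = 4.39734em
At 1.711: 1.1 × 1.711⁴ = 9.42742em
Difference: 9.42742 − 4.39734 = 5.03008em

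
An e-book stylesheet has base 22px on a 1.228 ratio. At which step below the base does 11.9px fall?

1.228ⁿ = 22 / 11.9 = 1.8487
n = ln(1.8487) / ln(1.228) = 0.6145 / 0.2054 ≈ 2.99

3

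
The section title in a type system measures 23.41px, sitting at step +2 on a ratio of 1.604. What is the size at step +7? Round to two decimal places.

248.56px

Moving from step +2 to step +7 is 5 steps up, so multiply by r⁵.
23.41 × 1.604⁵ = 23.41 × 10.61749 ≈ 248.555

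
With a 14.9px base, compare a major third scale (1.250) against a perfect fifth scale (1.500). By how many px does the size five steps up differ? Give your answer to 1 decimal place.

Major third: 14.9 × 1.250⁵ = 45.471px
Perfect fifth: 14.9 × 1.500⁵ = 113.147px
Difference: 113.147 − 45.471 = 67.676px

67.7px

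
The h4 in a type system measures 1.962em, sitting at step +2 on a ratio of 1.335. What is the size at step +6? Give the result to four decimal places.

6.2320em

1.962 × 1.335⁴ = 1.962 × 3.17633 ≈ 6.2320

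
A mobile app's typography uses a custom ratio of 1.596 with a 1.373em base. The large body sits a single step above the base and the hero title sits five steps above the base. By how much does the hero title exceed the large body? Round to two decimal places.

Step 1: 1.373 × 1.596 = 2.1913em
Step 5: 1.373 × 1.596⁵ = 14.2179em
Difference: 14.2179 − 2.1913 = 12.0266em

12.03em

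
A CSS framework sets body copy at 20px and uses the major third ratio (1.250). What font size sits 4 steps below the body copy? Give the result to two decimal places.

8.19px

20.0 ÷ 1.250⁴ = 20.0 ÷ 2.44141 ≈ 8.19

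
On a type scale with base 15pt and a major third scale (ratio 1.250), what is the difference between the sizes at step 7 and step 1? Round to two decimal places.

Step 1: 15.0 × 1.250 = 18.7500pt
Step 7: 15.0 × 1.250⁷ = 71.5256pt
Difference: 71.5256 − 18.7500 = 52.7756pt

52.78pt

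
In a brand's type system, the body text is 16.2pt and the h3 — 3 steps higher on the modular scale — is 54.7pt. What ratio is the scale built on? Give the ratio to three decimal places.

1.500

The ratio satisfies 16.2 × r³ = 54.7, so r = (54.7 / 16.2)^(1/3).
r = 3.3765^(1/3) ≈ 1.5002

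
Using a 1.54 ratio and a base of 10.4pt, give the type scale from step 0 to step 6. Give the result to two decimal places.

10.40pt, 16.02pt, 24.66pt, 37.98pt, 58.49pt, 90.08pt, 138.73pt

Step 0: 10.4pt
Step 1: 10.4 × 1.54 = 16.02
Step 2: 10.4 × 1.54² = 24.66
Step 3: 10.4 × 1.54³ = 37.98
Step 4: 10.4 × 1.54⁴ = 58.49
Step 5: 10.4 × 1.54⁵ = 90.08
Step 6: 10.4 × 1.54⁶ = 138.73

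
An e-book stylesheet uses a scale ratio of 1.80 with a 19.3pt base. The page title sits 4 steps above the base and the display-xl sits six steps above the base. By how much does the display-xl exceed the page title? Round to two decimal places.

Step 4: 19.3 × 1.80⁴ = 202.6037pt
Step 6: 19.3 × 1.80⁶ = 656.4359pt
Difference: 656.4359 − 202.6037 = 453.8322pt

453.83pt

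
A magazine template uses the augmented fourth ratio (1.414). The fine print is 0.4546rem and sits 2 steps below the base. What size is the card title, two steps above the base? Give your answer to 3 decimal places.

0.4546 × 1.414⁴ = 0.4546 × 3.99758 ≈ 1.817

1.817rem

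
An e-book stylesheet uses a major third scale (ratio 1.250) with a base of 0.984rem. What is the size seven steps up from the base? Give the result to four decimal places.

4.6921rem

Every step multiplies by the scale ratio.
0.984 × 1.250⁷ = 0.984 × 4.76837 ≈ 4.6921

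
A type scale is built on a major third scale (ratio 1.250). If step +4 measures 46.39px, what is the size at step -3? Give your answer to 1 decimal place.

The gap is -3 − (4) = -7 steps, so the factor is 1.250^-7.
46.39 ÷ 1.250⁷ = 46.39 ÷ 4.76837 ≈ 9.729

9.7px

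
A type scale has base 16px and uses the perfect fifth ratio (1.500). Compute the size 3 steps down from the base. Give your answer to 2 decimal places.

Each step on a modular scale multiplies by the ratio, so the size n steps from the base is base × ratioⁿ.
16.0 ÷ 1.500³ = 16.0 ÷ 3.37500 ≈ 4.74

4.74px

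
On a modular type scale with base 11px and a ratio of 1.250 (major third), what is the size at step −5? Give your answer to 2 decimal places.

3.60px

A modular type scale is a geometric sequence: sizeₙ = base × rⁿ.
11.0 ÷ 1.250⁵ = 11.0 ÷ 3.05176 ≈ 3.60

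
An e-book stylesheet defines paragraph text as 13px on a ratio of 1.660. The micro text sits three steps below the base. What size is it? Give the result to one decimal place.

13.0 ÷ 1.660³ = 13.0 ÷ 4.57430 ≈ 2.84

2.8px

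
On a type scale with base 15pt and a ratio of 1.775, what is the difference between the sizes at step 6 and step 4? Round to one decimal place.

320.2pt

Step 4: 15.0 × 1.775⁴ = 148.897pt
Step 6: 15.0 × 1.775⁶ = 469.117pt
Difference: 469.117 − 148.897 = 320.220pt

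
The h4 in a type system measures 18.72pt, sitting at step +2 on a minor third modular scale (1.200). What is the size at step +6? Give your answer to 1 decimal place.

38.8pt

The gap is 6 − (2) = 4 steps, so the factor is 1.200^4.
18.72 × 1.200⁴ = 18.72 × 2.07360 ≈ 38.818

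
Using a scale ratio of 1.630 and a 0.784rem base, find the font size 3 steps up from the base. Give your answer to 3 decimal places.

0.784 × 1.630³ = 0.784 × 4.33075 ≈ 3.395

3.395rem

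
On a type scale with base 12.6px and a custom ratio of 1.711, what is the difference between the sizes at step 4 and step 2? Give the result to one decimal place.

Step 2: 12.6 × 1.711² = 36.887px
Step 4: 12.6 × 1.711⁴ = 107.987px
Difference: 107.987 − 36.887 = 71.100px

71.1px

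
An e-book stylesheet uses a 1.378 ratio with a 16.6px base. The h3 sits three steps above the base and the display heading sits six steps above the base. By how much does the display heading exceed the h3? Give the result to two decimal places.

70.22px

Step 3: 16.6 × 1.378³ = 43.4366px
Step 6: 16.6 × 1.378⁶ = 113.6589px
Difference: 113.6589 − 43.4366 = 70.2223px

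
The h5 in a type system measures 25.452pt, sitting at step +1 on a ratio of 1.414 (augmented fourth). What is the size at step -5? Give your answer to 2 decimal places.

The gap is -5 − (1) = -6 steps, so the factor is 1.414^-6.
25.452 ÷ 1.414⁶ = 25.452 ÷ 7.99275 ≈ 3.184

3.18pt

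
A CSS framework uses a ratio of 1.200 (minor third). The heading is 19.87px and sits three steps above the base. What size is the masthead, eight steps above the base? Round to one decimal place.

49.4px

The gap is 8 − (3) = 5 steps, so the factor is 1.200^5.
19.87 × 1.200⁵ = 19.87 × 2.48832 ≈ 49.443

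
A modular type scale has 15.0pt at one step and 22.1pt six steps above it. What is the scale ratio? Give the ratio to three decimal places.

r⁶ = 22.1 / 15.0, so r = (22.1/15.0)^(1/6).
r = 1.4733^(1/6) ≈ 1.0667

1.067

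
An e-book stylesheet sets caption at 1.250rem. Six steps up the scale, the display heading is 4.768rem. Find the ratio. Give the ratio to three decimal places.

The ratio satisfies 1.250 × r⁶ = 4.768, so r = (4.768 / 1.250)^(1/6).
r = 3.8144^(1/6) ≈ 1.2500

1.250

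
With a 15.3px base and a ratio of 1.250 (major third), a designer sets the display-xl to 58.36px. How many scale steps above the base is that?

6

1.250ⁿ = 58.36 / 15.3 = 3.8144
n = ln(3.8144) / ln(1.250) = 1.3388 / 0.2231 ≈ 6.00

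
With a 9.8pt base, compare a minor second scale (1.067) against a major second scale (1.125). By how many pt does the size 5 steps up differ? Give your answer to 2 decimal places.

4.11pt

Minor second: 9.8 × 1.067⁵ = 13.5534pt
Major second: 9.8 × 1.125⁵ = 17.6599pt
Difference: 17.6599 − 13.5534 = 4.1065pt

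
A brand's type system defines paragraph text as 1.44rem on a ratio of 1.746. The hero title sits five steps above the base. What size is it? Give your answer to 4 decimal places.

Every step multiplies by the scale ratio.
1.44 × 1.746⁵ = 1.44 × 16.22636 ≈ 23.3660

23.3660rem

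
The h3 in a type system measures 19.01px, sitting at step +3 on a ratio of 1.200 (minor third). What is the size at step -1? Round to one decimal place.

9.2px

19.01 ÷ 1.200⁴ = 19.01 ÷ 2.07360 ≈ 9.168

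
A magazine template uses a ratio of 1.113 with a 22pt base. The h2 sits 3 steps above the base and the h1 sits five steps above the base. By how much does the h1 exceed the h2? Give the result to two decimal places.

Step 3: 22.0 × 1.113³ = 30.3325pt
Step 5: 22.0 × 1.113⁵ = 37.5750pt
Difference: 37.5750 − 30.3325 = 7.2425pt

7.24pt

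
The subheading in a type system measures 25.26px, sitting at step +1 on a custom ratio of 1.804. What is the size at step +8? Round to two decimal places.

Moving from step +1 to step +8 is 7 steps up, so multiply by r⁷.
25.26 × 1.804⁷ = 25.26 × 62.18072 ≈ 1570.685

1570.68px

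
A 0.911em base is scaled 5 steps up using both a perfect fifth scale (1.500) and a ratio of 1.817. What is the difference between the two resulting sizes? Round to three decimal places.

11.124em

Perfect fifth: 0.911 × 1.500⁵ = 6.91791em
At 1.817: 0.911 × 1.817⁵ = 18.04235em
Difference: 18.04235 − 6.91791 = 11.12444em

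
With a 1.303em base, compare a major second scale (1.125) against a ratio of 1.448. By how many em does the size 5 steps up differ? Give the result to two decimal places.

5.95em

Major second: 1.303 × 1.125⁵ = 2.3480em
At 1.448: 1.303 × 1.448⁵ = 8.2944em
Difference: 8.2944 − 2.3480 = 5.9464em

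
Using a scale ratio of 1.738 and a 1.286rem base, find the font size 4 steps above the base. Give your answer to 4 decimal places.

11.7338rem

A modular type scale is a geometric sequence: sizeₙ = base × rⁿ.
1.286 × 1.738⁴ = 1.286 × 9.12429 ≈ 11.7338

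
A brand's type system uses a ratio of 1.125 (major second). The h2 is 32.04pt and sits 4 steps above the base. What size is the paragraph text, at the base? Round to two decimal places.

The gap is 0 − (4) = -4 steps, so the factor is 1.125^-4.
32.04 ÷ 1.125⁴ = 32.04 ÷ 1.60181 ≈ 20.002

20.00pt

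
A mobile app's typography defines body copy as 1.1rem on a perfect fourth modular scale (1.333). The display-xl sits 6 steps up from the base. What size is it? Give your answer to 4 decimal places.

A modular type scale is a geometric sequence: sizeₙ = base × rⁿ.
1.1 × 1.333⁶ = 1.1 × 5.61023 ≈ 6.1713

6.1713rem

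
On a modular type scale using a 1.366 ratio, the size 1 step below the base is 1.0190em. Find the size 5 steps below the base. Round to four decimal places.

1.0190 ÷ 1.366⁴ = 1.0190 ÷ 3.48179 ≈ 0.2927

0.2927em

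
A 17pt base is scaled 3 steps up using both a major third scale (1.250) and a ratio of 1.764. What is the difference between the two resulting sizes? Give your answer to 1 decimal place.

Major third: 17.0 × 1.250³ = 33.203pt
At 1.764: 17.0 × 1.764³ = 93.314pt
Difference: 93.314 − 33.203 = 60.111pt

60.1pt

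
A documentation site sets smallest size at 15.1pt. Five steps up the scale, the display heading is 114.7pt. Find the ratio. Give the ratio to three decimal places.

r⁵ = 114.7 / 15.1, so r = (114.7/15.1)^(1/5).
r = 7.5960^(1/5) ≈ 1.5001

1.500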